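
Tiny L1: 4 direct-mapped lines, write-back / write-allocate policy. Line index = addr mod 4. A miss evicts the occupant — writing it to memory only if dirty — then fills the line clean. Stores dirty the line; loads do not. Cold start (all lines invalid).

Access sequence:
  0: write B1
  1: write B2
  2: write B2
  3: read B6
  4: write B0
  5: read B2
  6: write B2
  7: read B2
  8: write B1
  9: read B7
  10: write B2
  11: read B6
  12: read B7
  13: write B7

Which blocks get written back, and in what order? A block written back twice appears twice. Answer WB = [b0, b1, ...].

WB = [2, 2]

0: W B1 -> L1 miss  d=D]
1: W B2 -> L2 miss  d=D]
2: W B2 -> L2 hit  d=D]
3: R B6 -> L2 miss wb->B2  d=-]
4: W B0 -> L0 miss  d=D]
5: R B2 -> L2 miss  d=-]
6: W B2 -> L2 hit  d=D]
7: R B2 -> L2 hit  d=D]
8: W B1 -> L1 hit  d=D]
9: R B7 -> L3 miss  d=-]
10: W B2 -> L2 hit  d=D]
11: R B6 -> L2 miss wb->B2  d=-]
12: R B7 -> L3 hit  d=-]
13: W B7 -> L3 hit  d=D]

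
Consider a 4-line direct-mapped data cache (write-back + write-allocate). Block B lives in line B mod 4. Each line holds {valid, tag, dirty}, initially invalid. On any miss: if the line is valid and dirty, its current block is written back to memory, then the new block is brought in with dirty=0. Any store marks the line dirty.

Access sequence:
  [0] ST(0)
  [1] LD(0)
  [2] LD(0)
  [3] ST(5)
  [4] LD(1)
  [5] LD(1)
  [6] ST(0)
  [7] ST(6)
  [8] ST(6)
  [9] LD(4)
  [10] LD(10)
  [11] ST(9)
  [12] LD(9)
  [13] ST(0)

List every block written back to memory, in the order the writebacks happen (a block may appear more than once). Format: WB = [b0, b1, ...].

0: W B0 -> L0 miss  d=D]
1: R B0 -> L0 hit  d=D]
2: R B0 -> L0 hit  d=D]
3: W B5 -> L1 miss  d=D]
4: R B1 -> L1 miss wb->B5  d=-]
5: R B1 -> L1 hit  d=-]
6: W B0 -> L0 hit  d=D]
7: W B6 -> L2 miss  d=D]
8: W B6 -> L2 hit  d=D]
9: R B4 -> L0 miss wb->B0  d=-]
10: R B10 -> L2 miss wb->B6  d=-]
11: W B9 -> L1 miss  d=D]
12: R B9 -> L1 hit  d=D]
13: W B0 -> L0 miss  d=D]

WB = [5, 0, 6]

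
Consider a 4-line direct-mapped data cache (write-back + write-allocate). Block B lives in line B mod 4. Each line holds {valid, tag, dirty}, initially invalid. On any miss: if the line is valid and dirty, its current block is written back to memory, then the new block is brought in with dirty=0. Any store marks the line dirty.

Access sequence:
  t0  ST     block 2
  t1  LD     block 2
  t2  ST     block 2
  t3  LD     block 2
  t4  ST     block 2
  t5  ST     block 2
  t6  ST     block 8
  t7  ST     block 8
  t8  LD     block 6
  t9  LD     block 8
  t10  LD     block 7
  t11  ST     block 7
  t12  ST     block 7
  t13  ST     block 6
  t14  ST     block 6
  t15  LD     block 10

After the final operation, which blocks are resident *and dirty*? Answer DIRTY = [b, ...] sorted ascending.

DIRTY = [7, 8]

  0 | W B2 → L2 miss [D]
  1 | R B2 → L2 hit [D]
  2 | W B2 → L2 hit [D]
  3 | R B2 → L2 hit [D]
  4 | W B2 → L2 hit [D]
  5 | W B2 → L2 hit [D]
  6 | W B8 → L0 miss [D]
  7 | W B8 → L0 hit [D]
  8 | R B6 → L2 miss wb→B2 [-]
  9 | R B8 → L0 hit [D]
  10 | R B7 → L3 miss [-]
  11 | W B7 → L3 hit [D]
  12 | W B7 → L3 hit [D]
  13 | W B6 → L2 hit [D]
  14 | W B6 → L2 hit [D]
  15 | R B10 → L2 miss wb→B6 [-]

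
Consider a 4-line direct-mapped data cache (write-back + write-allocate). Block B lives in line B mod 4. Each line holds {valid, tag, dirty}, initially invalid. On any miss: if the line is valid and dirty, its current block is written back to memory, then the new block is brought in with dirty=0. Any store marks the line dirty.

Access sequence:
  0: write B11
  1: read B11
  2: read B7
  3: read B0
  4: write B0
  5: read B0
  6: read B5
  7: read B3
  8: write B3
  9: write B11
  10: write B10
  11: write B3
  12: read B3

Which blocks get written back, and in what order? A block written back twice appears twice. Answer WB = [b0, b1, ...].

WB = [11, 3, 11]

0: W B11 -> L3 miss  d=D]
1: R B11 -> L3 hit  d=D]
2: R B7 -> L3 miss wb->B11  d=-]
3: R B0 -> L0 miss  d=-]
4: W B0 -> L0 hit  d=D]
5: R B0 -> L0 hit  d=D]
6: R B5 -> L1 miss  d=-]
7: R B3 -> L3 miss  d=-]
8: W B3 -> L3 hit  d=D]
9: W B11 -> L3 miss wb->B3  d=D]
10: W B10 -> L2 miss  d=D]
11: W B3 -> L3 miss wb->B11  d=D]
12: R B3 -> L3 hit  d=D]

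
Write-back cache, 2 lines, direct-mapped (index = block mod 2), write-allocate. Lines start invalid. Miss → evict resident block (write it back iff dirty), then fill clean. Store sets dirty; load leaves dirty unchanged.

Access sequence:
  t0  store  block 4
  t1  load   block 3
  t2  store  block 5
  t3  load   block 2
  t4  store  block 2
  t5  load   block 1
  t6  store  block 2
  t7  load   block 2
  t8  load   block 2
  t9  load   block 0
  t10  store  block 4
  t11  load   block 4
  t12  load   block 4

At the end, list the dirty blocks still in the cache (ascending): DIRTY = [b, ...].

DIRTY = [4]

  0 | W B4 → L0 miss [D]
  1 | R B3 → L1 miss [-]
  2 | W B5 → L1 miss [D]
  3 | R B2 → L0 miss wb→B4 [-]
  4 | W B2 → L0 hit [D]
  5 | R B1 → L1 miss wb→B5 [-]
  6 | W B2 → L0 hit [D]
  7 | R B2 → L0 hit [D]
  8 | R B2 → L0 hit [D]
  9 | R B0 → L0 miss wb→B2 [-]
  10 | W B4 → L0 miss [D]
  11 | R B4 → L0 hit [D]
  12 | R B4 → L0 hit [D]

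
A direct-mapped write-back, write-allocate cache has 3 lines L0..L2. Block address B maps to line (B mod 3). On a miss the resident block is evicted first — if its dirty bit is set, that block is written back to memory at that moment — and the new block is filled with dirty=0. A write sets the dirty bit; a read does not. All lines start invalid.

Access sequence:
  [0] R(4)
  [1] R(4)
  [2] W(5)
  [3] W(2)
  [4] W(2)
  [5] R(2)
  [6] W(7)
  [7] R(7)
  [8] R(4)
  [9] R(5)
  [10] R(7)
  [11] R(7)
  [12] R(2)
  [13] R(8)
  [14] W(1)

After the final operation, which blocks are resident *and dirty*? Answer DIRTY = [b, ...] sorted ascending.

DIRTY = [1]

0: R B4 → L1 miss [-]
1: R B4 → L1 hit [-]
2: W B5 → L2 miss [D]
3: W B2 → L2 miss wb→B5 [D]
4: W B2 → L2 hit [D]
5: R B2 → L2 hit [D]
6: W B7 → L1 miss [D]
7: R B7 → L1 hit [D]
8: R B4 → L1 miss wb→B7 [-]
9: R B5 → L2 miss wb→B2 [-]
10: R B7 → L1 miss [-]
11: R B7 → L1 hit [-]
12: R B2 → L2 miss [-]
13: R B8 → L2 miss [-]
14: W B1 → L1 miss [D]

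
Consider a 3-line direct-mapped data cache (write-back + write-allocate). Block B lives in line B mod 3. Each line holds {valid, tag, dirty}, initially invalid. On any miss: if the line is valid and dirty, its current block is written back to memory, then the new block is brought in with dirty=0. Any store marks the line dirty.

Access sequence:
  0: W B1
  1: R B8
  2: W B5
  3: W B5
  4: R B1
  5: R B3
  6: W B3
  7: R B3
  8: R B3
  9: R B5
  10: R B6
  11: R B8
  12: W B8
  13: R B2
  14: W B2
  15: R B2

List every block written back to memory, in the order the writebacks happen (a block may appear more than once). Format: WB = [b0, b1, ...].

  0 | W B1 → L1 miss [D]
  1 | R B8 → L2 miss [-]
  2 | W B5 → L2 miss [D]
  3 | W B5 → L2 hit [D]
  4 | R B1 → L1 hit [D]
  5 | R B3 → L0 miss [-]
  6 | W B3 → L0 hit [D]
  7 | R B3 → L0 hit [D]
  8 | R B3 → L0 hit [D]
  9 | R B5 → L2 hit [D]
  10 | R B6 → L0 miss wb→B3 [-]
  11 | R B8 → L2 miss wb→B5 [-]
  12 | W B8 → L2 hit [D]
  13 | R B2 → L2 miss wb→B8 [-]
  14 | W B2 → L2 hit [D]
  15 | R B2 → L2 hit [D]

WB = [3, 5, 8]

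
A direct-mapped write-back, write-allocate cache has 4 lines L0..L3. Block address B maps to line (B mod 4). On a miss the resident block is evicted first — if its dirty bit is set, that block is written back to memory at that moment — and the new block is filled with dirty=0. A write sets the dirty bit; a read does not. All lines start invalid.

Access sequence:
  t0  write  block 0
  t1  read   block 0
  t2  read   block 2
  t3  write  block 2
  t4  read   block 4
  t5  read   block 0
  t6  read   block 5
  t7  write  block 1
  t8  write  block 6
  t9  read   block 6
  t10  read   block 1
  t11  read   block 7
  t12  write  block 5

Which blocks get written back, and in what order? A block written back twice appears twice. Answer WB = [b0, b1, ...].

WB = [0, 2, 1]

0: W B0 → L0 miss [D]
1: R B0 → L0 hit [D]
2: R B2 → L2 miss [-]
3: W B2 → L2 hit [D]
4: R B4 → L0 miss wb→B0 [-]
5: R B0 → L0 miss [-]
6: R B5 → L1 miss [-]
7: W B1 → L1 miss [D]
8: W B6 → L2 miss wb→B2 [D]
9: R B6 → L2 hit [D]
10: R B1 → L1 hit [D]
11: R B7 → L3 miss [-]
12: W B5 → L1 miss wb→B1 [D]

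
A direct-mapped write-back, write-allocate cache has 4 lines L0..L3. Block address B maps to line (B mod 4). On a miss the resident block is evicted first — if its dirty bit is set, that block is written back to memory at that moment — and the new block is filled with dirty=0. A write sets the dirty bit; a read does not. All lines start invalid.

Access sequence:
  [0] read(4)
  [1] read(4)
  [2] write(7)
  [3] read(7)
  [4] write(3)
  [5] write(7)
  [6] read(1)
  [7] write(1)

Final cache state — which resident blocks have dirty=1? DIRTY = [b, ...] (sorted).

0: R B4 -> L0 miss  d=-]
1: R B4 -> L0 hit  d=-]
2: W B7 -> L3 miss  d=D]
3: R B7 -> L3 hit  d=D]
4: W B3 -> L3 miss wb->B7  d=D]
5: W B7 -> L3 miss wb->B3  d=D]
6: R B1 -> L1 miss  d=-]
7: W B1 -> L1 hit  d=D]

DIRTY = [1, 7]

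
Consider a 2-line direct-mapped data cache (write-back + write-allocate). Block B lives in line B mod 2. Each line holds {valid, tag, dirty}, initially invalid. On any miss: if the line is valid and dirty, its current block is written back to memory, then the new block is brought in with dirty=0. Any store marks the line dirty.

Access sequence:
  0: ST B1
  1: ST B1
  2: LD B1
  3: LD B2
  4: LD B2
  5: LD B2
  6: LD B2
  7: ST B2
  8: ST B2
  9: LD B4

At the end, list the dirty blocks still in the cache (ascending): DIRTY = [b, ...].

0: W B1 -> L1 miss  d=D]
1: W B1 -> L1 hit  d=D]
2: R B1 -> L1 hit  d=D]
3: R B2 -> L0 miss  d=-]
4: R B2 -> L0 hit  d=-]
5: R B2 -> L0 hit  d=-]
6: R B2 -> L0 hit  d=-]
7: W B2 -> L0 hit  d=D]
8: W B2 -> L0 hit  d=D]
9: R B4 -> L0 miss wb->B2  d=-]

DIRTY = [1]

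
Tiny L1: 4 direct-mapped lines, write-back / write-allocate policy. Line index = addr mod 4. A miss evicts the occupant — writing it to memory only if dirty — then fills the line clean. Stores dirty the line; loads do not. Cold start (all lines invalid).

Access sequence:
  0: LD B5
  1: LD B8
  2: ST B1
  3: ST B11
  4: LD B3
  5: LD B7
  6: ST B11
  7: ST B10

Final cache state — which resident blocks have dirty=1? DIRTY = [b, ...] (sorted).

0: R B5 -> L1 miss  d=-]
1: R B8 -> L0 miss  d=-]
2: W B1 -> L1 miss  d=D]
3: W B11 -> L3 miss  d=D]
4: R B3 -> L3 miss wb->B11  d=-]
5: R B7 -> L3 miss  d=-]
6: W B11 -> L3 miss  d=D]
7: W B10 -> L2 miss  d=D]

DIRTY = [1, 10, 11]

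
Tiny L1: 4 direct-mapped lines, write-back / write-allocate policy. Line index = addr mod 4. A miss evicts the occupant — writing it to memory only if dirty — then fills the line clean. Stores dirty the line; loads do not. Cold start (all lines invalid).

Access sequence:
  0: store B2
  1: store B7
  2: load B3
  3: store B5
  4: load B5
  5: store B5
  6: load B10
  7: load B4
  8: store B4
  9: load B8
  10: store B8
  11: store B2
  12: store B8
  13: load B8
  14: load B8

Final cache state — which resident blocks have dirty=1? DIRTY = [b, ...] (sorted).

DIRTY = [2, 5, 8]

  0 | W B2 → L2 miss [D]
  1 | W B7 → L3 miss [D]
  2 | R B3 → L3 miss wb→B7 [-]
  3 | W B5 → L1 miss [D]
  4 | R B5 → L1 hit [D]
  5 | W B5 → L1 hit [D]
  6 | R B10 → L2 miss wb→B2 [-]
  7 | R B4 → L0 miss [-]
  8 | W B4 → L0 hit [D]
  9 | R B8 → L0 miss wb→B4 [-]
  10 | W B8 → L0 hit [D]
  11 | W B2 → L2 miss [D]
  12 | W B8 → L0 hit [D]
  13 | R B8 → L0 hit [D]
  14 | R B8 → L0 hit [D]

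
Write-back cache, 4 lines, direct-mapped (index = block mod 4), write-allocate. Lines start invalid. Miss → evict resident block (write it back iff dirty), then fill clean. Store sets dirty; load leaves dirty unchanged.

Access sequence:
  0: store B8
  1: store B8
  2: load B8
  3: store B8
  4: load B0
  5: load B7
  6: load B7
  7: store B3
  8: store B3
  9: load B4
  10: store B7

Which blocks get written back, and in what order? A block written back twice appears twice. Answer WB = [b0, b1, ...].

0: W B8 -> L0 miss  d=D]
1: W B8 -> L0 hit  d=D]
2: R B8 -> L0 hit  d=D]
3: W B8 -> L0 hit  d=D]
4: R B0 -> L0 miss wb->B8  d=-]
5: R B7 -> L3 miss  d=-]
6: R B7 -> L3 hit  d=-]
7: W B3 -> L3 miss  d=D]
8: W B3 -> L3 hit  d=D]
9: R B4 -> L0 miss  d=-]
10: W B7 -> L3 miss wb->B3  d=D]

WB = [8, 3]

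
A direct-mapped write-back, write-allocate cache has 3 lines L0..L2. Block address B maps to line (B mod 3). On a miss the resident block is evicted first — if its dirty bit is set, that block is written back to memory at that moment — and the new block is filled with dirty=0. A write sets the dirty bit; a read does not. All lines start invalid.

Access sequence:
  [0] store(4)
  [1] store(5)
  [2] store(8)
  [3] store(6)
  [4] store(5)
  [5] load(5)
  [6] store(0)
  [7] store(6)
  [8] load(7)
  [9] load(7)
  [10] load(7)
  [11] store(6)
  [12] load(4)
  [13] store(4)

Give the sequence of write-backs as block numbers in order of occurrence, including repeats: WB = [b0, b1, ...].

WB = [5, 8, 6, 0, 4]

0: W B4 -> L1 miss  d=D]
1: W B5 -> L2 miss  d=D]
2: W B8 -> L2 miss wb->B5  d=D]
3: W B6 -> L0 miss  d=D]
4: W B5 -> L2 miss wb->B8  d=D]
5: R B5 -> L2 hit  d=D]
6: W B0 -> L0 miss wb->B6  d=D]
7: W B6 -> L0 miss wb->B0  d=D]
8: R B7 -> L1 miss wb->B4  d=-]
9: R B7 -> L1 hit  d=-]
10: R B7 -> L1 hit  d=-]
11: W B6 -> L0 hit  d=D]
12: R B4 -> L1 miss  d=-]
13: W B4 -> L1 hit  d=D]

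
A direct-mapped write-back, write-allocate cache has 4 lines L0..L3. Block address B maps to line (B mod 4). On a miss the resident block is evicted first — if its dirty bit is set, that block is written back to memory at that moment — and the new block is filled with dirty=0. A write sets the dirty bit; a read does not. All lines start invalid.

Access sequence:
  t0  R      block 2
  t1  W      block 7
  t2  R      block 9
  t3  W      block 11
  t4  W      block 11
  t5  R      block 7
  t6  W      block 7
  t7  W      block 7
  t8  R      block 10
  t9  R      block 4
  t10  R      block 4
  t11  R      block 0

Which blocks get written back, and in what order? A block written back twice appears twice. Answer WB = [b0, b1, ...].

0: R B2 -> L2 miss  d=-]
1: W B7 -> L3 miss  d=D]
2: R B9 -> L1 miss  d=-]
3: W B11 -> L3 miss wb->B7  d=D]
4: W B11 -> L3 hit  d=D]
5: R B7 -> L3 miss wb->B11  d=-]
6: W B7 -> L3 hit  d=D]
7: W B7 -> L3 hit  d=D]
8: R B10 -> L2 miss  d=-]
9: R B4 -> L0 miss  d=-]
10: R B4 -> L0 hit  d=-]
11: R B0 -> L0 miss  d=-]

WB = [7, 11]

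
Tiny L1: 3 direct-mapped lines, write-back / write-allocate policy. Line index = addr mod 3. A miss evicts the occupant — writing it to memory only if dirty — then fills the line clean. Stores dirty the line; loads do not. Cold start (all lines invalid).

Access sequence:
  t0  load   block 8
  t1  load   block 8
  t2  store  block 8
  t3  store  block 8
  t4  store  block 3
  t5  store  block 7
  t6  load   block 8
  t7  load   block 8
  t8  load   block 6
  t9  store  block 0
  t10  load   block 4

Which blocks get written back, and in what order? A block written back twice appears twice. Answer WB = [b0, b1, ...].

  0 | R B8 → L2 miss [-]
  1 | R B8 → L2 hit [-]
  2 | W B8 → L2 hit [D]
  3 | W B8 → L2 hit [D]
  4 | W B3 → L0 miss [D]
  5 | W B7 → L1 miss [D]
  6 | R B8 → L2 hit [D]
  7 | R B8 → L2 hit [D]
  8 | R B6 → L0 miss wb→B3 [-]
  9 | W B0 → L0 miss [D]
  10 | R B4 → L1 miss wb→B7 [-]

WB = [3, 7]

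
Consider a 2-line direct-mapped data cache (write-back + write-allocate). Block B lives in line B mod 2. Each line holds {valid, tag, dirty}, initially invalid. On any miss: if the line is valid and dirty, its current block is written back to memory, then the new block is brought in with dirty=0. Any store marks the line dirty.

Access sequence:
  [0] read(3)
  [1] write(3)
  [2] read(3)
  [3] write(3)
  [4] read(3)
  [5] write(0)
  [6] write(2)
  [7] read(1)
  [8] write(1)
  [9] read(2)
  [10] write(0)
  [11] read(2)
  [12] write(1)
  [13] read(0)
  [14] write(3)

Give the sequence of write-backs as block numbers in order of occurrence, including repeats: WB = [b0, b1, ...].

WB = [0, 3, 2, 0, 1]

  0 | R B3 → L1 miss [-]
  1 | W B3 → L1 hit [D]
  2 | R B3 → L1 hit [D]
  3 | W B3 → L1 hit [D]
  4 | R B3 → L1 hit [D]
  5 | W B0 → L0 miss [D]
  6 | W B2 → L0 miss wb→B0 [D]
  7 | R B1 → L1 miss wb→B3 [-]
  8 | W B1 → L1 hit [D]
  9 | R B2 → L0 hit [D]
  10 | W B0 → L0 miss wb→B2 [D]
  11 | R B2 → L0 miss wb→B0 [-]
  12 | W B1 → L1 hit [D]
  13 | R B0 → L0 miss [-]
  14 | W B3 → L1 miss wb→B1 [D]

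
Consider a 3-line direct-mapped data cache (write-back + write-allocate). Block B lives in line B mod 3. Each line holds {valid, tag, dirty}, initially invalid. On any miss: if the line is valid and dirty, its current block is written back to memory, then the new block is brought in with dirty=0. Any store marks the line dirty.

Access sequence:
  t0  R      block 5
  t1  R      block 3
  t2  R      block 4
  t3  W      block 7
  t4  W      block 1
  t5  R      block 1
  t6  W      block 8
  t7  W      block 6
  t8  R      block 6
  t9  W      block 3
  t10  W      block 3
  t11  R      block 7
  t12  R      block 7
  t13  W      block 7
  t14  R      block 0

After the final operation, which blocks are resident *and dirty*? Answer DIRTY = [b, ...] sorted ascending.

0: R B5 -> L2 miss  d=-]
1: R B3 -> L0 miss  d=-]
2: R B4 -> L1 miss  d=-]
3: W B7 -> L1 miss  d=D]
4: W B1 -> L1 miss wb->B7  d=D]
5: R B1 -> L1 hit  d=D]
6: W B8 -> L2 miss  d=D]
7: W B6 -> L0 miss  d=D]
8: R B6 -> L0 hit  d=D]
9: W B3 -> L0 miss wb->B6  d=D]
10: W B3 -> L0 hit  d=D]
11: R B7 -> L1 miss wb->B1  d=-]
12: R B7 -> L1 hit  d=-]
13: W B7 -> L1 hit  d=D]
14: R B0 -> L0 miss wb->B3  d=-]

DIRTY = [7, 8]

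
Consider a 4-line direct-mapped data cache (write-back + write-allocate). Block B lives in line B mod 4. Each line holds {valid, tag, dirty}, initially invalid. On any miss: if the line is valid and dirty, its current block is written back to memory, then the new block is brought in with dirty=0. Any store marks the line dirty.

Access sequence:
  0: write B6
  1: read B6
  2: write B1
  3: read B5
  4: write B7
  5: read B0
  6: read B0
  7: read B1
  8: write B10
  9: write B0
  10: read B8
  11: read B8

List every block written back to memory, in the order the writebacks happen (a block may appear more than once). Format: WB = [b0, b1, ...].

0: W B6 -> L2 miss  d=D]
1: R B6 -> L2 hit  d=D]
2: W B1 -> L1 miss  d=D]
3: R B5 -> L1 miss wb->B1  d=-]
4: W B7 -> L3 miss  d=D]
5: R B0 -> L0 miss  d=-]
6: R B0 -> L0 hit  d=-]
7: R B1 -> L1 miss  d=-]
8: W B10 -> L2 miss wb->B6  d=D]
9: W B0 -> L0 hit  d=D]
10: R B8 -> L0 miss wb->B0  d=-]
11: R B8 -> L0 hit  d=-]

WB = [1, 6, 0]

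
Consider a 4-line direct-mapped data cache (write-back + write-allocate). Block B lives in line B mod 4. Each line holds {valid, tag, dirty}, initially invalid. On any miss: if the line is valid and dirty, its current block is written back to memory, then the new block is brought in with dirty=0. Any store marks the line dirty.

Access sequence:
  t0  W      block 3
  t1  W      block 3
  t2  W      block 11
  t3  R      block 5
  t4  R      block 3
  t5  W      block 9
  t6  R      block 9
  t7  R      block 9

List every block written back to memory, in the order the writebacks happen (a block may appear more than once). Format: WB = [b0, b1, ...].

  0 | W B3 → L3 miss [D]
  1 | W B3 → L3 hit [D]
  2 | W B11 → L3 miss wb→B3 [D]
  3 | R B5 → L1 miss [-]
  4 | R B3 → L3 miss wb→B11 [-]
  5 | W B9 → L1 miss [D]
  6 | R B9 → L1 hit [D]
  7 | R B9 → L1 hit [D]

WB = [3, 11]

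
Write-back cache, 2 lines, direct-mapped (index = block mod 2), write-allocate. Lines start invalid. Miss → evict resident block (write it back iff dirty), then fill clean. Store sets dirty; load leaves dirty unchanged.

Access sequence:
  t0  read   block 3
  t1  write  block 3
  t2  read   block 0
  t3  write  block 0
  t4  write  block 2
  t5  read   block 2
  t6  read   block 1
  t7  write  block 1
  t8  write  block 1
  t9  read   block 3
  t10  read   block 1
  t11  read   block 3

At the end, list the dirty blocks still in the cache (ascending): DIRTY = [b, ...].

DIRTY = [2]

0: R B3 -> L1 miss  d=-]
1: W B3 -> L1 hit  d=D]
2: R B0 -> L0 miss  d=-]
3: W B0 -> L0 hit  d=D]
4: W B2 -> L0 miss wb->B0  d=D]
5: R B2 -> L0 hit  d=D]
6: R B1 -> L1 miss wb->B3  d=-]
7: W B1 -> L1 hit  d=D]
8: W B1 -> L1 hit  d=D]
9: R B3 -> L1 miss wb->B1  d=-]
10: R B1 -> L1 miss  d=-]
11: R B3 -> L1 miss  d=-]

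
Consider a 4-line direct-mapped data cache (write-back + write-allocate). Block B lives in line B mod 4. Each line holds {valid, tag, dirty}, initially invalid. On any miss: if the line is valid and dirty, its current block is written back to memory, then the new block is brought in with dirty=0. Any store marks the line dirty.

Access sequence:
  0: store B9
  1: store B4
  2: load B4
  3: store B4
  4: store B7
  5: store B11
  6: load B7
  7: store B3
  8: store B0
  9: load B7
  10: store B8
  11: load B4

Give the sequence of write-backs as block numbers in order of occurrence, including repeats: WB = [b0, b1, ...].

0: W B9 → L1 miss [D]
1: W B4 → L0 miss [D]
2: R B4 → L0 hit [D]
3: W B4 → L0 hit [D]
4: W B7 → L3 miss [D]
5: W B11 → L3 miss wb→B7 [D]
6: R B7 → L3 miss wb→B11 [-]
7: W B3 → L3 miss [D]
8: W B0 → L0 miss wb→B4 [D]
9: R B7 → L3 miss wb→B3 [-]
10: W B8 → L0 miss wb→B0 [D]
11: R B4 → L0 miss wb→B8 [-]

WB = [7, 11, 4, 3, 0, 8]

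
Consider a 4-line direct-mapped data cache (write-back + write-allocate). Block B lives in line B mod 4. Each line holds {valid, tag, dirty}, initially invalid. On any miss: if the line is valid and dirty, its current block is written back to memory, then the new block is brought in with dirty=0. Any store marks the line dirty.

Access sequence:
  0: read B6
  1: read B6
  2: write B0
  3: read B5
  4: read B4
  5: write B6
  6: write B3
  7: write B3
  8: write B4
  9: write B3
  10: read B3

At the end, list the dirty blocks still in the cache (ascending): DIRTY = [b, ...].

0: R B6 -> L2 miss  d=-]
1: R B6 -> L2 hit  d=-]
2: W B0 -> L0 miss  d=D]
3: R B5 -> L1 miss  d=-]
4: R B4 -> L0 miss wb->B0  d=-]
5: W B6 -> L2 hit  d=D]
6: W B3 -> L3 miss  d=D]
7: W B3 -> L3 hit  d=D]
8: W B4 -> L0 hit  d=D]
9: W B3 -> L3 hit  d=D]
10: R B3 -> L3 hit  d=D]

DIRTY = [3, 4, 6]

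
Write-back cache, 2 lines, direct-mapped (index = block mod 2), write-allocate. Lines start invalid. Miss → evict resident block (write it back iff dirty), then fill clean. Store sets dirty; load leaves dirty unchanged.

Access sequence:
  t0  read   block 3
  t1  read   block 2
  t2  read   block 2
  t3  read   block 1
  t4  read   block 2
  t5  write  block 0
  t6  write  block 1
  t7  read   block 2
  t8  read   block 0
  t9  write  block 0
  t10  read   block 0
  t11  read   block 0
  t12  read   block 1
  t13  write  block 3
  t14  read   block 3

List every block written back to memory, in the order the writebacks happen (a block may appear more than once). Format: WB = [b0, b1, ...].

0: R B3 -> L1 miss  d=-]
1: R B2 -> L0 miss  d=-]
2: R B2 -> L0 hit  d=-]
3: R B1 -> L1 miss  d=-]
4: R B2 -> L0 hit  d=-]
5: W B0 -> L0 miss  d=D]
6: W B1 -> L1 hit  d=D]
7: R B2 -> L0 miss wb->B0  d=-]
8: R B0 -> L0 miss  d=-]
9: W B0 -> L0 hit  d=D]
10: R B0 -> L0 hit  d=D]
11: R B0 -> L0 hit  d=D]
12: R B1 -> L1 hit  d=D]
13: W B3 -> L1 miss wb->B1  d=D]
14: R B3 -> L1 hit  d=D]

WB = [0, 1]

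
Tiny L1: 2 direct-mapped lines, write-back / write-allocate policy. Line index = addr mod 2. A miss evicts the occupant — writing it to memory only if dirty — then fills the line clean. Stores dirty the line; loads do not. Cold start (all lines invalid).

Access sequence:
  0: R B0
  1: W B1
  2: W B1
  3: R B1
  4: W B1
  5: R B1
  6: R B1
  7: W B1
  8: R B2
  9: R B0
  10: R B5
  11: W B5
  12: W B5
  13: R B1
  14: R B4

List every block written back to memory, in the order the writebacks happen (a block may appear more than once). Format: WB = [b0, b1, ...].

  0 | R B0 → L0 miss [-]
  1 | W B1 → L1 miss [D]
  2 | W B1 → L1 hit [D]
  3 | R B1 → L1 hit [D]
  4 | W B1 → L1 hit [D]
  5 | R B1 → L1 hit [D]
  6 | R B1 → L1 hit [D]
  7 | W B1 → L1 hit [D]
  8 | R B2 → L0 miss [-]
  9 | R B0 → L0 miss [-]
  10 | R B5 → L1 miss wb→B1 [-]
  11 | W B5 → L1 hit [D]
  12 | W B5 → L1 hit [D]
  13 | R B1 → L1 miss wb→B5 [-]
  14 | R B4 → L0 miss [-]

WB = [1, 5]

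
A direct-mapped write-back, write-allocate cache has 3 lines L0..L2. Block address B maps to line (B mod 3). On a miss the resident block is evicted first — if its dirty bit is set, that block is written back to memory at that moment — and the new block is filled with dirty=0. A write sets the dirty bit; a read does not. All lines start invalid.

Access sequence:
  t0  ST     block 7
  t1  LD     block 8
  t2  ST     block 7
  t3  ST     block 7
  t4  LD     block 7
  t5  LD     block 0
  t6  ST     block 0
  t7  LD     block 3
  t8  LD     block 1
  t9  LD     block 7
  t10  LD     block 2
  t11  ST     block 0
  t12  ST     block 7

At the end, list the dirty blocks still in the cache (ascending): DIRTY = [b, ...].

  0 | W B7 → L1 miss [D]
  1 | R B8 → L2 miss [-]
  2 | W B7 → L1 hit [D]
  3 | W B7 → L1 hit [D]
  4 | R B7 → L1 hit [D]
  5 | R B0 → L0 miss [-]
  6 | W B0 → L0 hit [D]
  7 | R B3 → L0 miss wb→B0 [-]
  8 | R B1 → L1 miss wb→B7 [-]
  9 | R B7 → L1 miss [-]
  10 | R B2 → L2 miss [-]
  11 | W B0 → L0 miss [D]
  12 | W B7 → L1 hit [D]

DIRTY = [0, 7]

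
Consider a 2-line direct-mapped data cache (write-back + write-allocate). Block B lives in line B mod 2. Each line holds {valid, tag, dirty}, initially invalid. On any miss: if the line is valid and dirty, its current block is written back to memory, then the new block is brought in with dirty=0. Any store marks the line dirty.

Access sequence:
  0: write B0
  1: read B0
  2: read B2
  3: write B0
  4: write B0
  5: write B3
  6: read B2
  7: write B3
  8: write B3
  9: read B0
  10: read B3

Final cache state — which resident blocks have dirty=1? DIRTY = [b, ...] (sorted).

0: W B0 → L0 miss [D]
1: R B0 → L0 hit [D]
2: R B2 → L0 miss wb→B0 [-]
3: W B0 → L0 miss [D]
4: W B0 → L0 hit [D]
5: W B3 → L1 miss [D]
6: R B2 → L0 miss wb→B0 [-]
7: W B3 → L1 hit [D]
8: W B3 → L1 hit [D]
9: R B0 → L0 miss [-]
10: R B3 → L1 hit [D]

DIRTY = [3]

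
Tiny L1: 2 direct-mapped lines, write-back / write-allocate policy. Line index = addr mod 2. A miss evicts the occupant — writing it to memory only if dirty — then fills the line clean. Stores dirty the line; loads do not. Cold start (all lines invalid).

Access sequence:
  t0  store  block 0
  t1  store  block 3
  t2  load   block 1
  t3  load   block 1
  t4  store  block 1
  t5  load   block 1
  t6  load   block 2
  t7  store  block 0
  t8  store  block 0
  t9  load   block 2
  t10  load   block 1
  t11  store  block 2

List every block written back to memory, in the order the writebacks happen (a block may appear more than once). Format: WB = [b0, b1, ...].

WB = [3, 0, 0]

0: W B0 -> L0 miss  d=D]
1: W B3 -> L1 miss  d=D]
2: R B1 -> L1 miss wb->B3  d=-]
3: R B1 -> L1 hit  d=-]
4: W B1 -> L1 hit  d=D]
5: R B1 -> L1 hit  d=D]
6: R B2 -> L0 miss wb->B0  d=-]
7: W B0 -> L0 miss  d=D]
8: W B0 -> L0 hit  d=D]
9: R B2 -> L0 miss wb->B0  d=-]
10: R B1 -> L1 hit  d=D]
11: W B2 -> L0 hit  d=D]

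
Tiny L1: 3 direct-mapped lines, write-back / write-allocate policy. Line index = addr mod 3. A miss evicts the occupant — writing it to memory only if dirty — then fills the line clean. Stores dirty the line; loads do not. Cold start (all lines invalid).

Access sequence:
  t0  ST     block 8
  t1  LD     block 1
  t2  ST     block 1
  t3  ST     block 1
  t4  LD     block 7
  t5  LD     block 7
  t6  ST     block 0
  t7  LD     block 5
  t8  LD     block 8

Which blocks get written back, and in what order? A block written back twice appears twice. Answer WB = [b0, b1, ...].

WB = [1, 8]

0: W B8 -> L2 miss  d=D]
1: R B1 -> L1 miss  d=-]
2: W B1 -> L1 hit  d=D]
3: W B1 -> L1 hit  d=D]
4: R B7 -> L1 miss wb->B1  d=-]
5: R B7 -> L1 hit  d=-]
6: W B0 -> L0 miss  d=D]
7: R B5 -> L2 miss wb->B8  d=-]
8: R B8 -> L2 miss  d=-]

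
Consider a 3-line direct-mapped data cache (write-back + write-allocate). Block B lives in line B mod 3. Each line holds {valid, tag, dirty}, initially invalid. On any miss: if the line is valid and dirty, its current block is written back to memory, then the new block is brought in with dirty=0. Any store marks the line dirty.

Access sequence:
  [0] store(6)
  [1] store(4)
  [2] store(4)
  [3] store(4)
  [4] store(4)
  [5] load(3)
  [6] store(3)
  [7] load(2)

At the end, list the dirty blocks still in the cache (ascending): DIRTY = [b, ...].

DIRTY = [3, 4]

  0 | W B6 → L0 miss [D]
  1 | W B4 → L1 miss [D]
  2 | W B4 → L1 hit [D]
  3 | W B4 → L1 hit [D]
  4 | W B4 → L1 hit [D]
  5 | R B3 → L0 miss wb→B6 [-]
  6 | W B3 → L0 hit [D]
  7 | R B2 → L2 miss [-]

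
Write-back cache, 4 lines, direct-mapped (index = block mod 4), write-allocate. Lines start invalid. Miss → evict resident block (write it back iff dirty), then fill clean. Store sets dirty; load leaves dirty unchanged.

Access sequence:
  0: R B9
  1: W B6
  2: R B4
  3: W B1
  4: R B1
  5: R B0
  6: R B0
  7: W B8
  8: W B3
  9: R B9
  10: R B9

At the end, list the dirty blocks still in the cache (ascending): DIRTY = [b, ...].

DIRTY = [3, 6, 8]

  0 | R B9 → L1 miss [-]
  1 | W B6 → L2 miss [D]
  2 | R B4 → L0 miss [-]
  3 | W B1 → L1 miss [D]
  4 | R B1 → L1 hit [D]
  5 | R B0 → L0 miss [-]
  6 | R B0 → L0 hit [-]
  7 | W B8 → L0 miss [D]
  8 | W B3 → L3 miss [D]
  9 | R B9 → L1 miss wb→B1 [-]
  10 | R B9 → L1 hit [-]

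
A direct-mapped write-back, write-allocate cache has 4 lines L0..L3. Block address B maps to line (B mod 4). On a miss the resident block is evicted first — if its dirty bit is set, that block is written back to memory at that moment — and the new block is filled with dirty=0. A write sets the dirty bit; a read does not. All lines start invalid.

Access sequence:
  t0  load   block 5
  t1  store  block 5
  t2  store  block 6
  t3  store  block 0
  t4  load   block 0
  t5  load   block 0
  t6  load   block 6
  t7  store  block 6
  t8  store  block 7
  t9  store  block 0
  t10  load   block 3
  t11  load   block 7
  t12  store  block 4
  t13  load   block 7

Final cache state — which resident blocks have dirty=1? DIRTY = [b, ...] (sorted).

DIRTY = [4, 5, 6]

0: R B5 -> L1 miss  d=-]
1: W B5 -> L1 hit  d=D]
2: W B6 -> L2 miss  d=D]
3: W B0 -> L0 miss  d=D]
4: R B0 -> L0 hit  d=D]
5: R B0 -> L0 hit  d=D]
6: R B6 -> L2 hit  d=D]
7: W B6 -> L2 hit  d=D]
8: W B7 -> L3 miss  d=D]
9: W B0 -> L0 hit  d=D]
10: R B3 -> L3 miss wb->B7  d=-]
11: R B7 -> L3 miss  d=-]
12: W B4 -> L0 miss wb->B0  d=D]
13: R B7 -> L3 hit  d=-]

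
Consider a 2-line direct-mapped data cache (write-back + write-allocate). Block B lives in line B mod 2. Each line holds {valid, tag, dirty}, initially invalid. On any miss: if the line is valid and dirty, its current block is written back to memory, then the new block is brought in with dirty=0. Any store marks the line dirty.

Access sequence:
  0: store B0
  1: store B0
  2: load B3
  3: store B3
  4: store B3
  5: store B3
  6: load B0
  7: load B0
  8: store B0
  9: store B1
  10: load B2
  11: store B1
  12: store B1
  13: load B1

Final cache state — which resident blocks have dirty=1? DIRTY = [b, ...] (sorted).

0: W B0 -> L0 miss  d=D]
1: W B0 -> L0 hit  d=D]
2: R B3 -> L1 miss  d=-]
3: W B3 -> L1 hit  d=D]
4: W B3 -> L1 hit  d=D]
5: W B3 -> L1 hit  d=D]
6: R B0 -> L0 hit  d=D]
7: R B0 -> L0 hit  d=D]
8: W B0 -> L0 hit  d=D]
9: W B1 -> L1 miss wb->B3  d=D]
10: R B2 -> L0 miss wb->B0  d=-]
11: W B1 -> L1 hit  d=D]
12: W B1 -> L1 hit  d=D]
13: R B1 -> L1 hit  d=D]

DIRTY = [1]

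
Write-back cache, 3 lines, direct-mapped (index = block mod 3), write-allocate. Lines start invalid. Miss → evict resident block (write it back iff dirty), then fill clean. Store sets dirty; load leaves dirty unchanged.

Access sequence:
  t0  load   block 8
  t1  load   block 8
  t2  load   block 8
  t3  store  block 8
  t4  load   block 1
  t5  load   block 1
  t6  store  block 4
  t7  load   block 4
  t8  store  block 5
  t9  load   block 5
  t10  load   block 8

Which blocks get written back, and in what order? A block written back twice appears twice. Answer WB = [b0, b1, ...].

WB = [8, 5]

0: R B8 -> L2 miss  d=-]
1: R B8 -> L2 hit  d=-]
2: R B8 -> L2 hit  d=-]
3: W B8 -> L2 hit  d=D]
4: R B1 -> L1 miss  d=-]
5: R B1 -> L1 hit  d=-]
6: W B4 -> L1 miss  d=D]
7: R B4 -> L1 hit  d=D]
8: W B5 -> L2 miss wb->B8  d=D]
9: R B5 -> L2 hit  d=D]
10: R B8 -> L2 miss wb->B5  d=-]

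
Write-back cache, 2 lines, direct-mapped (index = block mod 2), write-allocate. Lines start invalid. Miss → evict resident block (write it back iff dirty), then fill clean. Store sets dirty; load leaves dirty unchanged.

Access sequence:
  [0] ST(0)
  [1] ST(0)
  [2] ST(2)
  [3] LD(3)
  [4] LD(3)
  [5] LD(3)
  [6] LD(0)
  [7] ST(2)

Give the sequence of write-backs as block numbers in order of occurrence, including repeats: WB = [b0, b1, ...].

WB = [0, 2]

0: W B0 → L0 miss [D]
1: W B0 → L0 hit [D]
2: W B2 → L0 miss wb→B0 [D]
3: R B3 → L1 miss [-]
4: R B3 → L1 hit [-]
5: R B3 → L1 hit [-]
6: R B0 → L0 miss wb→B2 [-]
7: W B2 → L0 miss [D]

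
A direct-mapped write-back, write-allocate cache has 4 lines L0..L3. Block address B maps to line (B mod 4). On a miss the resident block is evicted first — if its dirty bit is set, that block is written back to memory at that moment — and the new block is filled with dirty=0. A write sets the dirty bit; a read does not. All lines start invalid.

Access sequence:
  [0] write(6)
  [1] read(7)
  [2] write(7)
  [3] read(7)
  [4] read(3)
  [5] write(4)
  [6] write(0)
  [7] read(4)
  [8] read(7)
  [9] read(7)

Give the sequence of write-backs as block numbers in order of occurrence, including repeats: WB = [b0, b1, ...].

0: W B6 -> L2 miss  d=D]
1: R B7 -> L3 miss  d=-]
2: W B7 -> L3 hit  d=D]
3: R B7 -> L3 hit  d=D]
4: R B3 -> L3 miss wb->B7  d=-]
5: W B4 -> L0 miss  d=D]
6: W B0 -> L0 miss wb->B4  d=D]
7: R B4 -> L0 miss wb->B0  d=-]
8: R B7 -> L3 miss  d=-]
9: R B7 -> L3 hit  d=-]

WB = [7, 4, 0]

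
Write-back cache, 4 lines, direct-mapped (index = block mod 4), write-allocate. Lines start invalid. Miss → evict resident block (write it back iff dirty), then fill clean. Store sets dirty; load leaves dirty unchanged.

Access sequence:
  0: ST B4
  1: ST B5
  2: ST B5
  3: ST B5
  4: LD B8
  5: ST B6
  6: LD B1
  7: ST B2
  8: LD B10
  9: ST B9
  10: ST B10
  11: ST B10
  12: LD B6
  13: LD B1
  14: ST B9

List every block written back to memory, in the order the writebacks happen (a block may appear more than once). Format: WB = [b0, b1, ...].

WB = [4, 5, 6, 2, 10, 9]

0: W B4 -> L0 miss  d=D]
1: W B5 -> L1 miss  d=D]
2: W B5 -> L1 hit  d=D]
3: W B5 -> L1 hit  d=D]
4: R B8 -> L0 miss wb->B4  d=-]
5: W B6 -> L2 miss  d=D]
6: R B1 -> L1 miss wb->B5  d=-]
7: W B2 -> L2 miss wb->B6  d=D]
8: R B10 -> L2 miss wb->B2  d=-]
9: W B9 -> L1 miss  d=D]
10: W B10 -> L2 hit  d=D]
11: W B10 -> L2 hit  d=D]
12: R B6 -> L2 miss wb->B10  d=-]
13: R B1 -> L1 miss wb->B9  d=-]
14: W B9 -> L1 miss  d=D]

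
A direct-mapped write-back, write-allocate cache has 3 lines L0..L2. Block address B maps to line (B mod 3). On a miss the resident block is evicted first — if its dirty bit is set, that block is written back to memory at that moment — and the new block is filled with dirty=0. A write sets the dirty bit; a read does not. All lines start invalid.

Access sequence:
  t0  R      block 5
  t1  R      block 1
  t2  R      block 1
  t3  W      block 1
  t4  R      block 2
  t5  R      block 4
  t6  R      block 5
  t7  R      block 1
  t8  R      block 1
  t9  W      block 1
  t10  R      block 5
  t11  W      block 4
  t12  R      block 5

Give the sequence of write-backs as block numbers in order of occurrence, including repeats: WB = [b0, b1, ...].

  0 | R B5 → L2 miss [-]
  1 | R B1 → L1 miss [-]
  2 | R B1 → L1 hit [-]
  3 | W B1 → L1 hit [D]
  4 | R B2 → L2 miss [-]
  5 | R B4 → L1 miss wb→B1 [-]
  6 | R B5 → L2 miss [-]
  7 | R B1 → L1 miss [-]
  8 | R B1 → L1 hit [-]
  9 | W B1 → L1 hit [D]
  10 | R B5 → L2 hit [-]
  11 | W B4 → L1 miss wb→B1 [D]
  12 | R B5 → L2 hit [-]

WB = [1, 1]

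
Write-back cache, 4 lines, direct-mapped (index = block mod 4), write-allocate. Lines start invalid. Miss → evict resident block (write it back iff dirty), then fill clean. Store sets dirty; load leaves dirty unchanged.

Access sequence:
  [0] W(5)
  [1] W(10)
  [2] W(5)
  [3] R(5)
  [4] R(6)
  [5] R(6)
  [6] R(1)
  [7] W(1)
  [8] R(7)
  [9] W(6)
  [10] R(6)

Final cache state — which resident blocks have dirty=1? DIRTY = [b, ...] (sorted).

DIRTY = [1, 6]

  0 | W B5 → L1 miss [D]
  1 | W B10 → L2 miss [D]
  2 | W B5 → L1 hit [D]
  3 | R B5 → L1 hit [D]
  4 | R B6 → L2 miss wb→B10 [-]
  5 | R B6 → L2 hit [-]
  6 | R B1 → L1 miss wb→B5 [-]
  7 | W B1 → L1 hit [D]
  8 | R B7 → L3 miss [-]
  9 | W B6 → L2 hit [D]
  10 | R B6 → L2 hit [D]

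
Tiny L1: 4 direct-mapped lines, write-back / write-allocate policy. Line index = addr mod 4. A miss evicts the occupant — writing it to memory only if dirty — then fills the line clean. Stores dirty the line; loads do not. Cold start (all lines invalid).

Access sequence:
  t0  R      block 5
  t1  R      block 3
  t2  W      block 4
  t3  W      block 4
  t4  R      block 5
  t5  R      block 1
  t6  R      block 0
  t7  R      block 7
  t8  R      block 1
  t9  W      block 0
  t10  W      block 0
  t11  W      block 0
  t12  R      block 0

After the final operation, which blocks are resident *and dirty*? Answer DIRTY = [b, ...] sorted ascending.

0: R B5 -> L1 miss  d=-]
1: R B3 -> L3 miss  d=-]
2: W B4 -> L0 miss  d=D]
3: W B4 -> L0 hit  d=D]
4: R B5 -> L1 hit  d=-]
5: R B1 -> L1 miss  d=-]
6: R B0 -> L0 miss wb->B4  d=-]
7: R B7 -> L3 miss  d=-]
8: R B1 -> L1 hit  d=-]
9: W B0 -> L0 hit  d=D]
10: W B0 -> L0 hit  d=D]
11: W B0 -> L0 hit  d=D]
12: R B0 -> L0 hit  d=D]

DIRTY = [0]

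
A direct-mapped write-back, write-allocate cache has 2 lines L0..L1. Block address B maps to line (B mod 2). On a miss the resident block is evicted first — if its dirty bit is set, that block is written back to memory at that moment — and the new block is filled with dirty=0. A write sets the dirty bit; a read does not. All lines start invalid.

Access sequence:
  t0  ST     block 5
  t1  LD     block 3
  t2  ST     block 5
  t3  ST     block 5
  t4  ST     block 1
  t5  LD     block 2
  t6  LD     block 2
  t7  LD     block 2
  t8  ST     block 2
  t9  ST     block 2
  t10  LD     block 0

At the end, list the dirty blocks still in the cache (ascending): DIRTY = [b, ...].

DIRTY = [1]

0: W B5 -> L1 miss  d=D]
1: R B3 -> L1 miss wb->B5  d=-]
2: W B5 -> L1 miss  d=D]
3: W B5 -> L1 hit  d=D]
4: W B1 -> L1 miss wb->B5  d=D]
5: R B2 -> L0 miss  d=-]
6: R B2 -> L0 hit  d=-]
7: R B2 -> L0 hit  d=-]
8: W B2 -> L0 hit  d=D]
9: W B2 -> L0 hit  d=D]
10: R B0 -> L0 miss wb->B2  d=-]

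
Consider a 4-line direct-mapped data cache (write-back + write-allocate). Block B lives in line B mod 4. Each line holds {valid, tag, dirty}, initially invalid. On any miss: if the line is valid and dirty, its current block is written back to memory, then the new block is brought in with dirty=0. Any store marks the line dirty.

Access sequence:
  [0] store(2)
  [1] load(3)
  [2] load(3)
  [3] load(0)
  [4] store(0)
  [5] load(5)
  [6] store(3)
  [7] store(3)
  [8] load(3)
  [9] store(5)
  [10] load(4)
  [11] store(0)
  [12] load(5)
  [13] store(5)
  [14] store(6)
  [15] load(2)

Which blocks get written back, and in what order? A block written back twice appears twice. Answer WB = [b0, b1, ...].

  0 | W B2 → L2 miss [D]
  1 | R B3 → L3 miss [-]
  2 | R B3 → L3 hit [-]
  3 | R B0 → L0 miss [-]
  4 | W B0 → L0 hit [D]
  5 | R B5 → L1 miss [-]
  6 | W B3 → L3 hit [D]
  7 | W B3 → L3 hit [D]
  8 | R B3 → L3 hit [D]
  9 | W B5 → L1 hit [D]
  10 | R B4 → L0 miss wb→B0 [-]
  11 | W B0 → L0 miss [D]
  12 | R B5 → L1 hit [D]
  13 | W B5 → L1 hit [D]
  14 | W B6 → L2 miss wb→B2 [D]
  15 | R B2 → L2 miss wb→B6 [-]

WB = [0, 2, 6]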